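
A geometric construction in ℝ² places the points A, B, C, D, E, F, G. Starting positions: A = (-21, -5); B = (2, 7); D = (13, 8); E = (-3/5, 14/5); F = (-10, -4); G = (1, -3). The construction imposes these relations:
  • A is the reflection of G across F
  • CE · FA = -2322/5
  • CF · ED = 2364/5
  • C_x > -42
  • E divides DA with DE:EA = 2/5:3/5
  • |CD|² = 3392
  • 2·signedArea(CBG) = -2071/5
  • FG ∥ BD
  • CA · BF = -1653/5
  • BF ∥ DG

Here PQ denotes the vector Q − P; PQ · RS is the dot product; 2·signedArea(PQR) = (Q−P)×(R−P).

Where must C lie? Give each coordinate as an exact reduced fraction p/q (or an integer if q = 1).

C = (-207/5, -64/5)

1. C_x = -207/5  [2·signedArea(CBG) = -2071/5 ∩ CA · BF = -1653/5]
2. C_y = -64/5  [2·signedArea(CBG) = -2071/5 ∩ CA · BF = -1653/5]
   → C = (-207/5, -64/5)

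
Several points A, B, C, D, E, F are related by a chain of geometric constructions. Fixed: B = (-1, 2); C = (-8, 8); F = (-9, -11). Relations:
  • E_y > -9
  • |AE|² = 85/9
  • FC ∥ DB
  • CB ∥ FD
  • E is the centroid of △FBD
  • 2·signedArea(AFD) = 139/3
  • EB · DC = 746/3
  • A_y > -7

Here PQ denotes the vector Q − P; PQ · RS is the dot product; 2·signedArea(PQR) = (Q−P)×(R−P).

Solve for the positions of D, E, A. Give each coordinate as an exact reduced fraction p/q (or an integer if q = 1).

1. D_x = -2  [FC ∥ DB ∩ CB ∥ FD]
2. D_y = -17  [FC ∥ DB ∩ CB ∥ FD]
   → D = (-2, -17)
3. E_x = -4  [E is the centroid of △FBD]
4. E_y = -26/3  [E is the centroid of △FBD]
   → E = (-4, -26/3)
5. A_x = -19/3  [line 6·x + 7·y + 254/3 = 0 ∩ |AE|² = 85/9]
6. A_y = -20/3  [line 6·x + 7·y + 254/3 = 0 ∩ |AE|² = 85/9]
   → A = (-19/3, -20/3)

A = (-19/3, -20/3)
D = (-2, -17)
E = (-4, -26/3)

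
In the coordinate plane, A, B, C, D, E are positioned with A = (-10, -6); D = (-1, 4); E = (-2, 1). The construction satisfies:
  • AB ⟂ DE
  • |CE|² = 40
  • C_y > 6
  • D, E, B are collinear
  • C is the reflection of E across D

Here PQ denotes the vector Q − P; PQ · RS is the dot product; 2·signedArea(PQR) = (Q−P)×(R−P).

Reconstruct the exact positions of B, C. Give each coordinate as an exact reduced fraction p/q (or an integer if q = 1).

1. B_x = -49/10  [D, E, B are collinear ∩ AB ⟂ DE]
2. B_y = -77/10  [D, E, B are collinear ∩ AB ⟂ DE]
   → B = (-49/10, -77/10)
3. C_x = 0  [C is the reflection of E across D]
4. C_y = 7  [C is the reflection of E across D]
   → C = (0, 7)

B = (-49/10, -77/10)
C = (0, 7)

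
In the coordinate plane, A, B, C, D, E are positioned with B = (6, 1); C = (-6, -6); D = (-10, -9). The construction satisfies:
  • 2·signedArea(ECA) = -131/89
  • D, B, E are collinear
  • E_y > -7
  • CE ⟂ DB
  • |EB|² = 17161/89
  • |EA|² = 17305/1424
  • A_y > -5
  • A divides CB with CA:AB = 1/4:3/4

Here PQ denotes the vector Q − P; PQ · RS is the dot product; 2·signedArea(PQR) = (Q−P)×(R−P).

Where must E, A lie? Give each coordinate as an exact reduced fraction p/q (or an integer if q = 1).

1. E_x = -514/89  [D, B, E are collinear ∩ CE ⟂ DB]
2. E_y = -566/89  [D, B, E are collinear ∩ CE ⟂ DB]
   → E = (-514/89, -566/89)
3. A_x = -3  [A divides CB with CA:AB = 1/4:3/4]
4. A_y = -17/4  [A divides CB with CA:AB = 1/4:3/4]
   → A = (-3, -17/4)

A = (-3, -17/4)
E = (-514/89, -566/89)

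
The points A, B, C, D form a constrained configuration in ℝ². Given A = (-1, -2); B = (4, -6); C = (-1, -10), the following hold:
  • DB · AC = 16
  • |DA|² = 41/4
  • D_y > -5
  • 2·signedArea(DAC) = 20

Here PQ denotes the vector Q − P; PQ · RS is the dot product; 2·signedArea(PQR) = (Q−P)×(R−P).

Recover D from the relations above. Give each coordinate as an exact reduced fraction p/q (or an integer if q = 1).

D = (3/2, -4)

1. D_x = 3/2  [DB · AC = 16 ∩ 2·signedArea(DAC) = 20]
2. D_y = -4  [DB · AC = 16 ∩ 2·signedArea(DAC) = 20]
   → D = (3/2, -4)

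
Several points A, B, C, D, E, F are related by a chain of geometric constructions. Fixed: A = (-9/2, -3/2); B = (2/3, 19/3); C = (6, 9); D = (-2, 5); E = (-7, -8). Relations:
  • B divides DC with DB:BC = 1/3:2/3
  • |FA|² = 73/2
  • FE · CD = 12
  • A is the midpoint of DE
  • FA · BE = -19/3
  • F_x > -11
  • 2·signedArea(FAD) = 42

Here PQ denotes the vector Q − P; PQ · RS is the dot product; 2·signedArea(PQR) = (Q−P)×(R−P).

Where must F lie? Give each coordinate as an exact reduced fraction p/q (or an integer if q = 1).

F = (-10, 1)

1. F_x = -10  [FE · CD = 12 ∩ 2·signedArea(FAD) = 42]
2. F_y = 1  [FE · CD = 12 ∩ 2·signedArea(FAD) = 42]
   → F = (-10, 1)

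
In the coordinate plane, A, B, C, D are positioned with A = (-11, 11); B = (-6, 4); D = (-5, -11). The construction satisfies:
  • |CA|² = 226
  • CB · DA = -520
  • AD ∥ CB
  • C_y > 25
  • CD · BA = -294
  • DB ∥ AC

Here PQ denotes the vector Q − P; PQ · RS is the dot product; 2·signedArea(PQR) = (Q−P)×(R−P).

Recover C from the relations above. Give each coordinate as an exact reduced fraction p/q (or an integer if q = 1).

C = (-12, 26)

1. C_x = -12  [AD ∥ CB ∩ DB ∥ AC]
2. C_y = 26  [AD ∥ CB ∩ DB ∥ AC]
   → C = (-12, 26)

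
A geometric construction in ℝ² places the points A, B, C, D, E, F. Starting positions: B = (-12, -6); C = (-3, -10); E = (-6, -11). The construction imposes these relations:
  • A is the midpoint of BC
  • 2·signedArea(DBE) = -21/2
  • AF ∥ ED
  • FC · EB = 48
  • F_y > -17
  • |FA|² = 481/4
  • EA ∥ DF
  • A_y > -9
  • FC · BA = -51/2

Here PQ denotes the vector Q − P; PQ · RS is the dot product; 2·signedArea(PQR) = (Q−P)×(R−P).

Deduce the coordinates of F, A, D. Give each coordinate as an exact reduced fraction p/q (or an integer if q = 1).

A = (-15/2, -8)
D = (3/2, -19)
F = (0, -16)

1. A_x = -15/2  [A is the midpoint of BC]
2. A_y = -8  [A is the midpoint of BC]
   → A = (-15/2, -8)
3. F_x = 0  [FC · EB = 48 ∩ FC · BA = -51/2]
4. F_y = -16  [FC · EB = 48 ∩ FC · BA = -51/2]
   → F = (0, -16)
5. D_x = 3/2  [EA ∥ DF ∩ AF ∥ ED]
6. D_y = -19  [EA ∥ DF ∩ AF ∥ ED]
   → D = (3/2, -19)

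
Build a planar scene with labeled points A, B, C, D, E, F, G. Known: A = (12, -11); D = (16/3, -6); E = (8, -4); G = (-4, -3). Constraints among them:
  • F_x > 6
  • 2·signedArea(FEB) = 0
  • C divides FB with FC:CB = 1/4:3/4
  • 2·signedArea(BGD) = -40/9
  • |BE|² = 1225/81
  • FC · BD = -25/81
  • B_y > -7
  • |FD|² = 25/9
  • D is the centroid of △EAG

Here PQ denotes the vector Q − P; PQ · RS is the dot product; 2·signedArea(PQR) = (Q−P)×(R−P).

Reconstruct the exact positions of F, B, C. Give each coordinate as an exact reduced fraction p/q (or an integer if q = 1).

B = (44/9, -19/3)
C = (56/9, -16/3)
F = (20/3, -5)

1. B_x = 44/9  [line 3·x + 28/3·y + 400/9 = 0 ∩ |BE|² = 1225/81]
2. B_y = -19/3  [line 3·x + 28/3·y + 400/9 = 0 ∩ |BE|² = 1225/81]
   → B = (44/9, -19/3)
3. F_x = 20/3  [line 7/3·x + -28/9·y + -280/9 = 0 ∩ |FD|² = 25/9]
4. F_y = -5  [line 7/3·x + -28/9·y + -280/9 = 0 ∩ |FD|² = 25/9]
   → F = (20/3, -5)
5. C_x = 56/9  [C divides FB with FC:CB = 1/4:3/4]
6. C_y = -16/3  [C divides FB with FC:CB = 1/4:3/4]
   → C = (56/9, -16/3)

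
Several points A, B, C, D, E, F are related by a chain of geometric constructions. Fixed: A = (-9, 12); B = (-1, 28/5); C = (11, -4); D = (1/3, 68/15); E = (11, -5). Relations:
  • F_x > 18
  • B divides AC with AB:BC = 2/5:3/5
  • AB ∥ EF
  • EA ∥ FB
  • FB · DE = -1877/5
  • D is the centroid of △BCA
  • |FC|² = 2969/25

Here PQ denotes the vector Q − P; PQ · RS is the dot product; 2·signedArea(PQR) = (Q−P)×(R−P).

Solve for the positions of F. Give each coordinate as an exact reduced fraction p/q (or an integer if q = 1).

F = (19, -57/5)

1. F_x = 19  [EA ∥ FB ∩ AB ∥ EF]
2. F_y = -57/5  [EA ∥ FB ∩ AB ∥ EF]
   → F = (19, -57/5)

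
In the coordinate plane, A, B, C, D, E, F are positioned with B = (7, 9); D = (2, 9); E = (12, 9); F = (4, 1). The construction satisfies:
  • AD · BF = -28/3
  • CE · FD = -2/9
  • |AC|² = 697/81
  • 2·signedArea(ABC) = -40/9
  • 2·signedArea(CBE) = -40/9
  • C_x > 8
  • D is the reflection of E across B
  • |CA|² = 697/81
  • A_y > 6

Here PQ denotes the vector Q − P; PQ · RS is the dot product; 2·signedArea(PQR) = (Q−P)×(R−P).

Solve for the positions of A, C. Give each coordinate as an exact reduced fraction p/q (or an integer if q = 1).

1. C_x = 25/3  [CE · FD = -2/9 ∩ 2·signedArea(CBE) = -40/9]
2. C_y = 73/9  [CE · FD = -2/9 ∩ 2·signedArea(CBE) = -40/9]
   → C = (25/3, 73/9)
3. A_x = 6  [2·signedArea(ABC) = -40/9 ∩ AD · BF = -28/3]
4. A_y = 19/3  [2·signedArea(ABC) = -40/9 ∩ AD · BF = -28/3]
   → A = (6, 19/3)

A = (6, 19/3)
C = (25/3, 73/9)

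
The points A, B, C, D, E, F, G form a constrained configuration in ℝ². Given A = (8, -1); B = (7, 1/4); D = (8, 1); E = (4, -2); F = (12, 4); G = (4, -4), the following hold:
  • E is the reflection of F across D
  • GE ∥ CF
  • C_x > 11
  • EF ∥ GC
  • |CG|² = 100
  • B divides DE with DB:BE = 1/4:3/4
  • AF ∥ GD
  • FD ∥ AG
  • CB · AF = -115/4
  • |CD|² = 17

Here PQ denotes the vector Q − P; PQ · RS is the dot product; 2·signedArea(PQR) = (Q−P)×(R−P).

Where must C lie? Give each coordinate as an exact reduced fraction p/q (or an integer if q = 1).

1. C_x = 12  [GE ∥ CF ∩ EF ∥ GC]
2. C_y = 2  [GE ∥ CF ∩ EF ∥ GC]
   → C = (12, 2)

C = (12, 2)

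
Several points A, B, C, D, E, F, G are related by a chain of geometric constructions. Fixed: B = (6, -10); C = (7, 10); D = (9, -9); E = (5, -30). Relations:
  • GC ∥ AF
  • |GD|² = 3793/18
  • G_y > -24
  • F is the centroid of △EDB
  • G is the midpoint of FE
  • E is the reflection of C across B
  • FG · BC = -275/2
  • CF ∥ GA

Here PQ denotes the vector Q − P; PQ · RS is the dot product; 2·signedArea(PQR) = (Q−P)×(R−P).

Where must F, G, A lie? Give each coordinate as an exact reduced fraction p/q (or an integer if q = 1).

1. F_x = 20/3  [F is the centroid of △EDB]
2. F_y = -49/3  [F is the centroid of △EDB]
   → F = (20/3, -49/3)
3. G_x = 35/6  [G is the midpoint of FE]
4. G_y = -139/6  [G is the midpoint of FE]
   → G = (35/6, -139/6)
5. A_x = 11/2  [GC ∥ AF ∩ CF ∥ GA]
6. A_y = -99/2  [GC ∥ AF ∩ CF ∥ GA]
   → A = (11/2, -99/2)

A = (11/2, -99/2)
F = (20/3, -49/3)
G = (35/6, -139/6)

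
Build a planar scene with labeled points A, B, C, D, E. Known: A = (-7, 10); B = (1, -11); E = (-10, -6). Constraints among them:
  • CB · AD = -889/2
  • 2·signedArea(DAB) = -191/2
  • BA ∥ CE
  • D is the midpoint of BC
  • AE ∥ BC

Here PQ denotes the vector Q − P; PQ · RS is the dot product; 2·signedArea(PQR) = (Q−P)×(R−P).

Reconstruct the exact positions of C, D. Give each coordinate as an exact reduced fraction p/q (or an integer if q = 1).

C = (-2, -27)
D = (-1/2, -19)

1. C_x = -2  [BA ∥ CE ∩ AE ∥ BC]
2. C_y = -27  [BA ∥ CE ∩ AE ∥ BC]
   → C = (-2, -27)
3. D_x = -1/2  [D is the midpoint of BC]
4. D_y = -19  [D is the midpoint of BC]
   → D = (-1/2, -19)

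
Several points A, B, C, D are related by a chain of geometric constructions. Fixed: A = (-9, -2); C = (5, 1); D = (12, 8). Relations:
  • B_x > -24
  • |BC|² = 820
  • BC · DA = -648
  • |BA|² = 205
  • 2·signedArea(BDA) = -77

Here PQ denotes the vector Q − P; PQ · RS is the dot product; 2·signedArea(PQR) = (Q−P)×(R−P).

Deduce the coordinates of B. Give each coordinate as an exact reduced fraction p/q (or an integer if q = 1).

1. B_x = -23  [2·signedArea(BDA) = -77 ∩ BC · DA = -648]
2. B_y = -5  [2·signedArea(BDA) = -77 ∩ BC · DA = -648]
   → B = (-23, -5)

B = (-23, -5)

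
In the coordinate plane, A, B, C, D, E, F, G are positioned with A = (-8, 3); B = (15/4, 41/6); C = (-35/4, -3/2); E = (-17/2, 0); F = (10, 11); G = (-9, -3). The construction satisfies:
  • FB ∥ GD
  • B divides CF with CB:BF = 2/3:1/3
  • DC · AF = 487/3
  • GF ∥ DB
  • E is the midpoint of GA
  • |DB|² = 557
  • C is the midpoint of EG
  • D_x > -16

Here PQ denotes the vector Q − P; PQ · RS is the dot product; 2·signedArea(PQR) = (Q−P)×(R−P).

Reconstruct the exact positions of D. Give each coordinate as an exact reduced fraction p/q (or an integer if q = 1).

D = (-61/4, -43/6)

1. D_x = -61/4  [GF ∥ DB ∩ FB ∥ GD]
2. D_y = -43/6  [GF ∥ DB ∩ FB ∥ GD]
   → D = (-61/4, -43/6)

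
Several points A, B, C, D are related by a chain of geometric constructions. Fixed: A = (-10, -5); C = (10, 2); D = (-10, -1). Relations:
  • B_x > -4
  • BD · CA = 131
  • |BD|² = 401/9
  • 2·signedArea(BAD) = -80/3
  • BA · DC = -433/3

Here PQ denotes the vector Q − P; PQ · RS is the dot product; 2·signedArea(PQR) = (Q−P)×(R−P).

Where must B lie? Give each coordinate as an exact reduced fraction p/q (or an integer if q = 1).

1. B_x = -10/3  [BD · CA = 131 ∩ BA · DC = -433/3]
2. B_y = -4/3  [BD · CA = 131 ∩ BA · DC = -433/3]
   → B = (-10/3, -4/3)

B = (-10/3, -4/3)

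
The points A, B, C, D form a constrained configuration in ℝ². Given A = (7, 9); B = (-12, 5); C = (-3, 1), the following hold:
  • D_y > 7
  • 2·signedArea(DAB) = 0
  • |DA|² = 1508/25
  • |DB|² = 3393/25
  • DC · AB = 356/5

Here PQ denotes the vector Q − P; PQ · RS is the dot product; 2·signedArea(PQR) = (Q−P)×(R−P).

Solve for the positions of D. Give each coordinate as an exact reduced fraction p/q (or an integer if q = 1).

D = (-3/5, 37/5)

1. D_x = -3/5  [2·signedArea(DAB) = 0 ∩ DC · AB = 356/5]
2. D_y = 37/5  [2·signedArea(DAB) = 0 ∩ DC · AB = 356/5]
   → D = (-3/5, 37/5)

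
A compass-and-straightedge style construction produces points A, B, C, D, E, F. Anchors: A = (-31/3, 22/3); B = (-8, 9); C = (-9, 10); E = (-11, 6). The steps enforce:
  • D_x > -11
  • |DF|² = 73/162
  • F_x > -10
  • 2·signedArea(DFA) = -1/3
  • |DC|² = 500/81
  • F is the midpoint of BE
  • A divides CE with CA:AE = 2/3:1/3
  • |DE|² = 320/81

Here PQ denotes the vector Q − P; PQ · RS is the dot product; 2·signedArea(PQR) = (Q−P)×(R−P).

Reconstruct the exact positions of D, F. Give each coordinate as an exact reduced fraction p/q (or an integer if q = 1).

1. F_x = -19/2  [F is the midpoint of BE]
2. F_y = 15/2  [F is the midpoint of BE]
   → F = (-19/2, 15/2)
3. D_x = -91/9  [line 1/6·x + -5/6·y + 49/6 = 0 ∩ |DE|² = 320/81]
4. D_y = 70/9  [line 1/6·x + -5/6·y + 49/6 = 0 ∩ |DE|² = 320/81]
   → D = (-91/9, 70/9)

D = (-91/9, 70/9)
F = (-19/2, 15/2)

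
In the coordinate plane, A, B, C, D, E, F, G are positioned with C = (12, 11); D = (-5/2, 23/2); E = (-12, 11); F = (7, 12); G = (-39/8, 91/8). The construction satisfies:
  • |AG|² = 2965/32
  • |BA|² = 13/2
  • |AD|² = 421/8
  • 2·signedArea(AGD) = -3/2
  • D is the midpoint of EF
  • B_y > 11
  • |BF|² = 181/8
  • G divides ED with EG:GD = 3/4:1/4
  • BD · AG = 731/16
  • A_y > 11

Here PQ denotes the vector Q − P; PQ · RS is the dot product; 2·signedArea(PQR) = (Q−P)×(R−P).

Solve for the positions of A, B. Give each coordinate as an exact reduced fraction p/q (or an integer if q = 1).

A = (19/4, 45/4)
B = (9/4, 47/4)

1. A_x = 19/4  [line -1/8·x + 19/8·y + -209/8 = 0 ∩ |AG|² = 2965/32]
2. A_y = 45/4  [line -1/8·x + 19/8·y + -209/8 = 0 ∩ |AG|² = 2965/32]
   → A = (19/4, 45/4)
3. B_x = 9/4  [line 77/8·x + -1/8·y + -323/16 = 0 ∩ |BA|² = 13/2]
4. B_y = 47/4  [line 77/8·x + -1/8·y + -323/16 = 0 ∩ |BA|² = 13/2]
   → B = (9/4, 47/4)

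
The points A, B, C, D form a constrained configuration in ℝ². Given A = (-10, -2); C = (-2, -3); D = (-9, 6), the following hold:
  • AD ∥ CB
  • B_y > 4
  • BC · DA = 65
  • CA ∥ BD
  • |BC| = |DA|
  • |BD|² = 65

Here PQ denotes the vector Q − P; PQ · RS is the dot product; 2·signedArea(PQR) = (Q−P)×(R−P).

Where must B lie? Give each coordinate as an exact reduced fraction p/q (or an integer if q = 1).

1. B_x = -1  [CA ∥ BD ∩ AD ∥ CB]
2. B_y = 5  [CA ∥ BD ∩ AD ∥ CB]
   → B = (-1, 5)

B = (-1, 5)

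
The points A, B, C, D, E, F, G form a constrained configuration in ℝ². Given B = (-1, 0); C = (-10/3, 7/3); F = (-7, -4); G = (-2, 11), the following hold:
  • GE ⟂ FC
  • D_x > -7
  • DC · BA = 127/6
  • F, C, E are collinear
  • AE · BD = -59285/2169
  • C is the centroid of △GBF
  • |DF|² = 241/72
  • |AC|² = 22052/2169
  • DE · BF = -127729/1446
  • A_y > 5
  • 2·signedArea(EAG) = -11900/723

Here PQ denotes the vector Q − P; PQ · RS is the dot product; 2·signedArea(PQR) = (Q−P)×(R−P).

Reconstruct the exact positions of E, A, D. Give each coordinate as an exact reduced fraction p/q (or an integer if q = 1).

1. E_x = 183/241  [F, C, E are collinear ∩ GE ⟂ FC]
2. E_y = 2266/241  [F, C, E are collinear ∩ GE ⟂ FC]
   → E = (183/241, 2266/241)
3. A_x = -662/241  [line 385/241·x + 665/241·y + -7735/723 = 0 ∩ |AC|² = 22052/2169]
4. A_y = 3953/723  [line 385/241·x + 665/241·y + -7735/723 = 0 ∩ |AC|² = 22052/2169]
   → A = (-662/241, 3953/723)
5. D_x = -73/12  [AE · BD = -59285/2169 ∩ DC · BA = 127/6]
6. D_y = -29/12  [AE · BD = -59285/2169 ∩ DC · BA = 127/6]
   → D = (-73/12, -29/12)

A = (-662/241, 3953/723)
D = (-73/12, -29/12)
E = (183/241, 2266/241)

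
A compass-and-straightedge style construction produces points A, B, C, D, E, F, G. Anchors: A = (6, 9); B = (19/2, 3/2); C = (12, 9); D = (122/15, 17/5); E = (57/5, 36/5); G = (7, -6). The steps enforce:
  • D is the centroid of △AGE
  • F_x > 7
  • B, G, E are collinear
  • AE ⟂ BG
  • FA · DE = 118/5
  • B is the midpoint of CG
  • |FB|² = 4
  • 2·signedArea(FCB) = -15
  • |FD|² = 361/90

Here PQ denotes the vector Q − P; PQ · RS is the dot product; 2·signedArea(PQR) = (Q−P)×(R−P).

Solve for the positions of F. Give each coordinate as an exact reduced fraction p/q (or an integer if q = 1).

F = (15/2, 3/2)

1. F_x = 15/2  [2·signedArea(FCB) = -15 ∩ FA · DE = 118/5]
2. F_y = 3/2  [2·signedArea(FCB) = -15 ∩ FA · DE = 118/5]
   → F = (15/2, 3/2)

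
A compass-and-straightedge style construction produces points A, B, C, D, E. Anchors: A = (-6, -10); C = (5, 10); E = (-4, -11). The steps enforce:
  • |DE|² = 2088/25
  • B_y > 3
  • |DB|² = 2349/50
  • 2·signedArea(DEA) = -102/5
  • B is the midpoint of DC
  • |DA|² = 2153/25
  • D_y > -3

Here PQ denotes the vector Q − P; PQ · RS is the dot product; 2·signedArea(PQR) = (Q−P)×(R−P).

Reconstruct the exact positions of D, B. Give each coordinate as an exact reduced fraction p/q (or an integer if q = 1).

B = (23/10, 37/10)
D = (-2/5, -13/5)

1. D_x = -2/5  [line -1·x + -2·y + -28/5 = 0 ∩ |DE|² = 2088/25]
2. D_y = -13/5  [line -1·x + -2·y + -28/5 = 0 ∩ |DE|² = 2088/25]
   → D = (-2/5, -13/5)
3. B_x = 23/10  [B is the midpoint of DC]
4. B_y = 37/10  [B is the midpoint of DC]
   → B = (23/10, 37/10)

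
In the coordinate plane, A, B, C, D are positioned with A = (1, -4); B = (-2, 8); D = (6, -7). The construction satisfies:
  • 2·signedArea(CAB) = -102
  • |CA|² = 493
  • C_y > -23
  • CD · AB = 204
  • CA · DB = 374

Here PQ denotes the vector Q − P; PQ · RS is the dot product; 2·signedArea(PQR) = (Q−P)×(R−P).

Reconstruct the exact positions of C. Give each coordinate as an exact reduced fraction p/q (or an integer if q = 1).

C = (14, -22)

1. C_x = 14  [CD · AB = 204 ∩ 2·signedArea(CAB) = -102]
2. C_y = -22  [CD · AB = 204 ∩ 2·signedArea(CAB) = -102]
   → C = (14, -22)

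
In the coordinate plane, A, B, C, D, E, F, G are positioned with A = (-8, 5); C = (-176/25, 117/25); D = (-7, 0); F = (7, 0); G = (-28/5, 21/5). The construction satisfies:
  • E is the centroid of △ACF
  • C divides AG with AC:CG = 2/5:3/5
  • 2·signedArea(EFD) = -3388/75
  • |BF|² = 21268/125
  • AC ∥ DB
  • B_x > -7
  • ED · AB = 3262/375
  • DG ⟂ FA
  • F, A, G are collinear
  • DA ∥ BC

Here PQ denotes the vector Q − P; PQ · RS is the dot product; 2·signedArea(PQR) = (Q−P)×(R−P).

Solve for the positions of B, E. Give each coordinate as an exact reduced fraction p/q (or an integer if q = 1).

B = (-151/25, -8/25)
E = (-67/25, 242/75)

1. B_x = -151/25  [DA ∥ BC ∩ AC ∥ DB]
2. B_y = -8/25  [DA ∥ BC ∩ AC ∥ DB]
   → B = (-151/25, -8/25)
3. E_x = -67/25  [E is the centroid of △ACF]
4. E_y = 242/75  [E is the centroid of △ACF]
   → E = (-67/25, 242/75)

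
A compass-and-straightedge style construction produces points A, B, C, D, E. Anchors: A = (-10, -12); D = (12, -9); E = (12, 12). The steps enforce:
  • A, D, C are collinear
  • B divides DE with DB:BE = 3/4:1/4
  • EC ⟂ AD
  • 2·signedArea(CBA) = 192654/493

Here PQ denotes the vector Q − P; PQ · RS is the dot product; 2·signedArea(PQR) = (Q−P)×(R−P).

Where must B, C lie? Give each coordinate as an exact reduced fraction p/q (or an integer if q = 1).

1. B_x = 12  [B divides DE with DB:BE = 3/4:1/4]
2. B_y = 27/4  [B divides DE with DB:BE = 3/4:1/4]
   → B = (12, 27/4)
3. C_x = 7302/493  [A, D, C are collinear ∩ EC ⟂ AD]
4. C_y = -4248/493  [A, D, C are collinear ∩ EC ⟂ AD]
   → C = (7302/493, -4248/493)

B = (12, 27/4)
C = (7302/493, -4248/493)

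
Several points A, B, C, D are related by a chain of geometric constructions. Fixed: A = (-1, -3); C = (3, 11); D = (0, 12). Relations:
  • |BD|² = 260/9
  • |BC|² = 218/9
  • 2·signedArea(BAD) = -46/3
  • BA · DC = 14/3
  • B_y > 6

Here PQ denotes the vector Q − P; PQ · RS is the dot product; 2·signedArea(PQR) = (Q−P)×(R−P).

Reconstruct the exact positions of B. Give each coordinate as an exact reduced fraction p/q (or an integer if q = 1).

1. B_x = 2/3  [2·signedArea(BAD) = -46/3 ∩ BA · DC = 14/3]
2. B_y = 20/3  [2·signedArea(BAD) = -46/3 ∩ BA · DC = 14/3]
   → B = (2/3, 20/3)

B = (2/3, 20/3)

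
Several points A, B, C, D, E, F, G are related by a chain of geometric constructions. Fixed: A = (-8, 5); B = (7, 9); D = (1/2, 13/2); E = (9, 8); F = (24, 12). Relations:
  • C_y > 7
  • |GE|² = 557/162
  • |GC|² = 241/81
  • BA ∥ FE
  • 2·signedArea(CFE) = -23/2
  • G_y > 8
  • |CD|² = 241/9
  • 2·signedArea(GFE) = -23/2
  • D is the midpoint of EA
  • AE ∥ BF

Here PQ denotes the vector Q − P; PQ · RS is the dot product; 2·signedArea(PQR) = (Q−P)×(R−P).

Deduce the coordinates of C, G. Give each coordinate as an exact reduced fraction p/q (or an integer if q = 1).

C = (11/2, 47/6)
G = (43/6, 149/18)

1. C_x = 11/2  [line 4·x + -15·y + 191/2 = 0 ∩ |CD|² = 241/9]
2. C_y = 47/6  [line 4·x + -15·y + 191/2 = 0 ∩ |CD|² = 241/9]
   → C = (11/2, 47/6)
3. G_x = 43/6  [line 4·x + -15·y + 191/2 = 0 ∩ |GC|² = 241/81]
4. G_y = 149/18  [line 4·x + -15·y + 191/2 = 0 ∩ |GC|² = 241/81]
   → G = (43/6, 149/18)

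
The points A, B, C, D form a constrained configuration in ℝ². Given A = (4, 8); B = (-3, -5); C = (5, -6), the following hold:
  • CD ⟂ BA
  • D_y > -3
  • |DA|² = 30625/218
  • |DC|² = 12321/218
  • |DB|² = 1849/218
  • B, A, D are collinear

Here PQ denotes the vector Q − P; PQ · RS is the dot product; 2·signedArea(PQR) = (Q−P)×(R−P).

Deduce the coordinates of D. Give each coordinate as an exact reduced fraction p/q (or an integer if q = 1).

1. D_x = -353/218  [B, A, D are collinear ∩ CD ⟂ BA]
2. D_y = -531/218  [B, A, D are collinear ∩ CD ⟂ BA]
   → D = (-353/218, -531/218)

D = (-353/218, -531/218)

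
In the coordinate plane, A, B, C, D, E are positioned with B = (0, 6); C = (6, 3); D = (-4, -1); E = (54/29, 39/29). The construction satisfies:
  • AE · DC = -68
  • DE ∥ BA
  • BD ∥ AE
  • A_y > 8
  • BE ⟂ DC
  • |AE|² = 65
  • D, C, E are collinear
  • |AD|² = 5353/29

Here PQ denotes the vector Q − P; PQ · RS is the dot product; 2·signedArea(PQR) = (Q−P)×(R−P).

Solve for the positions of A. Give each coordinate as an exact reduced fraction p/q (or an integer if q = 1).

A = (170/29, 242/29)

1. A_x = 170/29  [BD ∥ AE ∩ DE ∥ BA]
2. A_y = 242/29  [BD ∥ AE ∩ DE ∥ BA]
   → A = (170/29, 242/29)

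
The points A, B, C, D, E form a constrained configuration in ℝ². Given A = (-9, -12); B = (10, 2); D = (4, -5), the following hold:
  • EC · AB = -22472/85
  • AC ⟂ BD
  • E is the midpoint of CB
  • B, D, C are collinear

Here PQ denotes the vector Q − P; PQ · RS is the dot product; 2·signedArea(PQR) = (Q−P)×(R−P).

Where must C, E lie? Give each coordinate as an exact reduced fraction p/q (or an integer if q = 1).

1. C_x = -422/85  [B, D, C are collinear ∩ AC ⟂ BD]
2. C_y = -1314/85  [B, D, C are collinear ∩ AC ⟂ BD]
   → C = (-422/85, -1314/85)
3. E_x = 214/85  [E is the midpoint of CB]
4. E_y = -572/85  [E is the midpoint of CB]
   → E = (214/85, -572/85)

C = (-422/85, -1314/85)
E = (214/85, -572/85)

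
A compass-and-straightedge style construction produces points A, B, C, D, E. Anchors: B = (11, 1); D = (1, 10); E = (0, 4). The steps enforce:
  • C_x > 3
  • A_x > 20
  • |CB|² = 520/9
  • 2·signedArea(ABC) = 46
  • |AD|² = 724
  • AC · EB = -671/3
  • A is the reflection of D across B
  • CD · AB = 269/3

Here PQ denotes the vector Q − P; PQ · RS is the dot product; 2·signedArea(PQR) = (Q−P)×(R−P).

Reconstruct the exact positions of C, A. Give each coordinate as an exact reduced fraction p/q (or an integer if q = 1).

1. A_x = 21  [A is the reflection of D across B]
2. A_y = -8  [A is the reflection of D across B]
   → A = (21, -8)
3. C_x = 11/3  [CD · AB = 269/3 ∩ 2·signedArea(ABC) = 46]
4. C_y = 3  [CD · AB = 269/3 ∩ 2·signedArea(ABC) = 46]
   → C = (11/3, 3)

A = (21, -8)
C = (11/3, 3)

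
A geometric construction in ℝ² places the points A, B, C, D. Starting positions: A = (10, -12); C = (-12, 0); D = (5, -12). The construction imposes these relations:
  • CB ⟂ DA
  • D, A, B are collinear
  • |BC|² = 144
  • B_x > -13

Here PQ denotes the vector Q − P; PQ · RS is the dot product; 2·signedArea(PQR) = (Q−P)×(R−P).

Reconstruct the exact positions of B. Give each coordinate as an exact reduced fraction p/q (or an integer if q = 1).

1. B_x = -12  [D, A, B are collinear ∩ CB ⟂ DA]
2. B_y = -12  [D, A, B are collinear ∩ CB ⟂ DA]
   → B = (-12, -12)

B = (-12, -12)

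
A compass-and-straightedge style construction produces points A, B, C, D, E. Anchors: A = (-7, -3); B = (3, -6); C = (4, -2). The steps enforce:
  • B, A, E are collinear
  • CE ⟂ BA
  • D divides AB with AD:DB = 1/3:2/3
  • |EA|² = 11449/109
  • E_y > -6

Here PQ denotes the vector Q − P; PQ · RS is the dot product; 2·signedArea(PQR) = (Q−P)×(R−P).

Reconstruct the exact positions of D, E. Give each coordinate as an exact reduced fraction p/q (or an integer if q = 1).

1. D_x = -11/3  [D divides AB with AD:DB = 1/3:2/3]
2. D_y = -4  [D divides AB with AD:DB = 1/3:2/3]
   → D = (-11/3, -4)
3. E_x = 307/109  [B, A, E are collinear ∩ CE ⟂ BA]
4. E_y = -648/109  [B, A, E are collinear ∩ CE ⟂ BA]
   → E = (307/109, -648/109)

D = (-11/3, -4)
E = (307/109, -648/109)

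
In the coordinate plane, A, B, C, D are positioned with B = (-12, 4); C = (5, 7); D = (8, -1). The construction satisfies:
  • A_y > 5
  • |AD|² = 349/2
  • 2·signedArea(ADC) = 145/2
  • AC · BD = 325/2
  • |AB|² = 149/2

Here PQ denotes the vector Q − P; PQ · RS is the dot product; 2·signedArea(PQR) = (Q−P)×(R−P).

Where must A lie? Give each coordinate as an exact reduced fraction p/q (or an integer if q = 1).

1. A_x = -7/2  [2·signedArea(ADC) = 145/2 ∩ AC · BD = 325/2]
2. A_y = 11/2  [2·signedArea(ADC) = 145/2 ∩ AC · BD = 325/2]
   → A = (-7/2, 11/2)

A = (-7/2, 11/2)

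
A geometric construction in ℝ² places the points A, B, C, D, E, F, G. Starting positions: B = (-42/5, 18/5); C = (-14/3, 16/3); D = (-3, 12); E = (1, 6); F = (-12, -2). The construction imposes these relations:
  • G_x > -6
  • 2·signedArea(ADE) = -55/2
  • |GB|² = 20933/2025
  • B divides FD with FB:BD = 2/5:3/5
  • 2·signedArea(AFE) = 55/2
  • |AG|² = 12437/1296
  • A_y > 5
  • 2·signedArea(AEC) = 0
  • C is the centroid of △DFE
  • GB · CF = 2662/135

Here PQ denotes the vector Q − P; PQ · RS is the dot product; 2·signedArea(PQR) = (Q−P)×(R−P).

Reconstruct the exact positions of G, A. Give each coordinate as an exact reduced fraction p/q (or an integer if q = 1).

A = (-13/4, 11/2)
G = (-47/9, 28/9)

1. G_x = -47/9  [line 22/3·x + 22/3·y + 418/27 = 0 ∩ |GB|² = 20933/2025]
2. G_y = 28/9  [line 22/3·x + 22/3·y + 418/27 = 0 ∩ |GB|² = 20933/2025]
   → G = (-47/9, 28/9)
3. A_x = -13/4  [2·signedArea(AEC) = 0 ∩ 2·signedArea(ADE) = -55/2]
4. A_y = 11/2  [2·signedArea(AEC) = 0 ∩ 2·signedArea(ADE) = -55/2]
   → A = (-13/4, 11/2)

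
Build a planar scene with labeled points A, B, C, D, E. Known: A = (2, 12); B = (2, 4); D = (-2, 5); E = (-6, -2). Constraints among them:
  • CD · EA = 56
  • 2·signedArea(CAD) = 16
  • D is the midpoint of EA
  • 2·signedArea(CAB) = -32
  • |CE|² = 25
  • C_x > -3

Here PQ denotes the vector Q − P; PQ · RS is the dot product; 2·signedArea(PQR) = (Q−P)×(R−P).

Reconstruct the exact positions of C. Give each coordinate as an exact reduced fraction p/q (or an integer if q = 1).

1. C_x = -2  [2·signedArea(CAB) = -32 ∩ CD · EA = 56]
2. C_y = 1  [2·signedArea(CAB) = -32 ∩ CD · EA = 56]
   → C = (-2, 1)

C = (-2, 1)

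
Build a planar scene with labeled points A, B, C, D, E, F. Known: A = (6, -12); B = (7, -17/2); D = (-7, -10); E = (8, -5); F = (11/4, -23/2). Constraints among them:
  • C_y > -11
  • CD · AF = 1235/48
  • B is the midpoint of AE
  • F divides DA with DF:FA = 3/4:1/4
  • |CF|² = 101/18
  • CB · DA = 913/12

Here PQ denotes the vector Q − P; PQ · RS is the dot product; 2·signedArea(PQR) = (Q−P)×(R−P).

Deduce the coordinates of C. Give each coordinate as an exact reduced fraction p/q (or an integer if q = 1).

1. C_x = 11/12  [line -13·x + 2·y + 383/12 = 0 ∩ |CF|² = 101/18]
2. C_y = -10  [line -13·x + 2·y + 383/12 = 0 ∩ |CF|² = 101/18]
   → C = (11/12, -10)

C = (11/12, -10)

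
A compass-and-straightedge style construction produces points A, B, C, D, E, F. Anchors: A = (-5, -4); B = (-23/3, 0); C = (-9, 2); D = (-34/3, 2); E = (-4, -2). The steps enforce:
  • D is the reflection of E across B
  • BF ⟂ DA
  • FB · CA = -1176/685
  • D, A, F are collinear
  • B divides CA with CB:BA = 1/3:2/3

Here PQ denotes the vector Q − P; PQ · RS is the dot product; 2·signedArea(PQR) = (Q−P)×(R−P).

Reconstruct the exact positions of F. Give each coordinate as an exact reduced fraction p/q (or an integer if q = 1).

1. F_x = -17267/2055  [D, A, F are collinear ∩ BF ⟂ DA]
2. F_y = -532/685  [D, A, F are collinear ∩ BF ⟂ DA]
   → F = (-17267/2055, -532/685)

F = (-17267/2055, -532/685)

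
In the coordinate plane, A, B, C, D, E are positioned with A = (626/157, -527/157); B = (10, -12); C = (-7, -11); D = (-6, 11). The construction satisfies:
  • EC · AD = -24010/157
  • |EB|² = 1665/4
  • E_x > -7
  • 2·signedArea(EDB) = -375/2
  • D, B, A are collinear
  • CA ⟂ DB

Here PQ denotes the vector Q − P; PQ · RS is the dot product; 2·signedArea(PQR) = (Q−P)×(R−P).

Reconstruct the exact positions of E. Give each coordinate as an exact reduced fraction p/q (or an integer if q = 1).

1. E_x = -13/2  [EC · AD = -24010/157 ∩ 2·signedArea(EDB) = -375/2]
2. E_y = 0  [EC · AD = -24010/157 ∩ 2·signedArea(EDB) = -375/2]
   → E = (-13/2, 0)

E = (-13/2, 0)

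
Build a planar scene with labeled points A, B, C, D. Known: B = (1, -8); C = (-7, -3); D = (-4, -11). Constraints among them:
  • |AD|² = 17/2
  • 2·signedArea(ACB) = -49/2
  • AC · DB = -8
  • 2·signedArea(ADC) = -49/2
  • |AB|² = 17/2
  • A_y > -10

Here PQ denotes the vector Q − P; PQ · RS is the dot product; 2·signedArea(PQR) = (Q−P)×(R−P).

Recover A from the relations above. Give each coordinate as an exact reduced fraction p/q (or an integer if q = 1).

A = (-3/2, -19/2)

1. A_x = -3/2  [2·signedArea(ACB) = -49/2 ∩ 2·signedArea(ADC) = -49/2]
2. A_y = -19/2  [2·signedArea(ACB) = -49/2 ∩ 2·signedArea(ADC) = -49/2]
   → A = (-3/2, -19/2)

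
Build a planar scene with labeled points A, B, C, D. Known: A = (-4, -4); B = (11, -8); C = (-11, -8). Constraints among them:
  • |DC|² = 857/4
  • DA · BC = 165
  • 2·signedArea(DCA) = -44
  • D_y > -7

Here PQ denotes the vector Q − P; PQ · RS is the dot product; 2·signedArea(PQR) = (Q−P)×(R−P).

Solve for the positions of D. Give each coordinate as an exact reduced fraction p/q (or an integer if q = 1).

1. D_x = 7/2  [2·signedArea(DCA) = -44 ∩ DA · BC = 165]
2. D_y = -6  [2·signedArea(DCA) = -44 ∩ DA · BC = 165]
   → D = (7/2, -6)

D = (7/2, -6)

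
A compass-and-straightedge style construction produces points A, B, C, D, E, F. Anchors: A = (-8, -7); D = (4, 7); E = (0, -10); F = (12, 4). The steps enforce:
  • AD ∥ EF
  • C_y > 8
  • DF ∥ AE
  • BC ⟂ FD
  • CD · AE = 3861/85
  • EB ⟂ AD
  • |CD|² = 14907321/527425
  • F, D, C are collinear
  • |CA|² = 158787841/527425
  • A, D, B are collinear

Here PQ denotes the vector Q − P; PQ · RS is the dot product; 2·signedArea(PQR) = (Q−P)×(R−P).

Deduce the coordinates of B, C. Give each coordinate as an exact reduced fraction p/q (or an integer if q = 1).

1. B_x = -518/85  [A, D, B are collinear ∩ EB ⟂ AD]
2. B_y = -406/85  [A, D, B are collinear ∩ EB ⟂ AD]
   → B = (-518/85, -406/85)
3. C_x = -6068/6205  [F, D, C are collinear ∩ BC ⟂ FD]
4. C_y = 55018/6205  [F, D, C are collinear ∩ BC ⟂ FD]
   → C = (-6068/6205, 55018/6205)

B = (-518/85, -406/85)
C = (-6068/6205, 55018/6205)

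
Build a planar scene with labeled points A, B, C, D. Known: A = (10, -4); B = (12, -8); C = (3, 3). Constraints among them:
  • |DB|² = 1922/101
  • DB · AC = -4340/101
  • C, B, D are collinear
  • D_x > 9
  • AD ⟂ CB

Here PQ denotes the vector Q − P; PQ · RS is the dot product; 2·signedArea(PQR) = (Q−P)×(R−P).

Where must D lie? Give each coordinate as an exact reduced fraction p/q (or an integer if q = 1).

1. D_x = 933/101  [C, B, D are collinear ∩ AD ⟂ CB]
2. D_y = -467/101  [C, B, D are collinear ∩ AD ⟂ CB]
   → D = (933/101, -467/101)

D = (933/101, -467/101)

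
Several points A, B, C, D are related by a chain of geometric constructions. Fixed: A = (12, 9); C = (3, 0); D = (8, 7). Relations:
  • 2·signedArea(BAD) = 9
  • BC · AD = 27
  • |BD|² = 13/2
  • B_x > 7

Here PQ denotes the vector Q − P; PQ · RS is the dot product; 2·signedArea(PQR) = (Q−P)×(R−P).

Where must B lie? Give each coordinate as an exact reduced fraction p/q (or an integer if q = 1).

1. B_x = 15/2  [2·signedArea(BAD) = 9 ∩ BC · AD = 27]
2. B_y = 9/2  [2·signedArea(BAD) = 9 ∩ BC · AD = 27]
   → B = (15/2, 9/2)

B = (15/2, 9/2)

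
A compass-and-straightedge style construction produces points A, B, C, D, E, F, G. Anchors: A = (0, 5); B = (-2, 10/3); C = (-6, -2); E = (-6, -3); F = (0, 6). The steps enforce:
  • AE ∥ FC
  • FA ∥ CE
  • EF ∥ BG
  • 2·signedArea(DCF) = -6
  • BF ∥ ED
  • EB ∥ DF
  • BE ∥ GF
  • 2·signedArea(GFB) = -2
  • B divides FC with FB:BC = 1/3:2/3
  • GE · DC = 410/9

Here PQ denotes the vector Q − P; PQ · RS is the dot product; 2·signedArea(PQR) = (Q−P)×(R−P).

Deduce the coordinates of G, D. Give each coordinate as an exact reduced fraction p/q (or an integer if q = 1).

1. G_x = 4  [BE ∥ GF ∩ EF ∥ BG]
2. G_y = 37/3  [BE ∥ GF ∩ EF ∥ BG]
   → G = (4, 37/3)
3. D_x = -4  [EB ∥ DF ∩ BF ∥ ED]
4. D_y = -1/3  [EB ∥ DF ∩ BF ∥ ED]
   → D = (-4, -1/3)

D = (-4, -1/3)
G = (4, 37/3)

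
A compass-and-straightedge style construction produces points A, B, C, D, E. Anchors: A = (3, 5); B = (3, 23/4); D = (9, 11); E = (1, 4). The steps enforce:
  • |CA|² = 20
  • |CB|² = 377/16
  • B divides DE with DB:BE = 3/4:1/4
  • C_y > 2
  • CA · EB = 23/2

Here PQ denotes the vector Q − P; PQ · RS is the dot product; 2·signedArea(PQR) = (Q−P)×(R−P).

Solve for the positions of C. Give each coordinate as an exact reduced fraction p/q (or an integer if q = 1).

C = (-1, 3)

1. C_x = -1  [line -2·x + -7/4·y + 13/4 = 0 ∩ |CA|² = 20]
2. C_y = 3  [line -2·x + -7/4·y + 13/4 = 0 ∩ |CA|² = 20]
   → C = (-1, 3)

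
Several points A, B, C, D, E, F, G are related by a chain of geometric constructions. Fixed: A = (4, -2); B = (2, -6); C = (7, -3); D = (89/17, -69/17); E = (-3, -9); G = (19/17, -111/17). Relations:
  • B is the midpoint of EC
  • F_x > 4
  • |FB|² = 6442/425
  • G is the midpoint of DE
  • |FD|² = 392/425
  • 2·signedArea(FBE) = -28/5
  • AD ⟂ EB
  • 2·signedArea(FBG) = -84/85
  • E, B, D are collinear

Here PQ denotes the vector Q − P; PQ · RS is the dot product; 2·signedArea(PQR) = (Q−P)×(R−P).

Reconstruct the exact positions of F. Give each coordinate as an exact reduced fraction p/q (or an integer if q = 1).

1. F_x = 403/85  [line 3·x + -5·y + -152/5 = 0 ∩ |FD|² = 392/425]
2. F_y = -55/17  [line 3·x + -5·y + -152/5 = 0 ∩ |FD|² = 392/425]
   → F = (403/85, -55/17)

F = (403/85, -55/17)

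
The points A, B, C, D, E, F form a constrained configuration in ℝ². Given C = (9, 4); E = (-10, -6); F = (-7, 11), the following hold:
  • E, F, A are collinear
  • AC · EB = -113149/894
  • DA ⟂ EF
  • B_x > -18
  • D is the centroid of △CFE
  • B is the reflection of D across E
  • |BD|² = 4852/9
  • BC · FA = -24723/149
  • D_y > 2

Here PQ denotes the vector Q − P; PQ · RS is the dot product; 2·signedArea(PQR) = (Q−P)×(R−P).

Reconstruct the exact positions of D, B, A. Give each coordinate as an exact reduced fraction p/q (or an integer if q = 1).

1. D_x = -8/3  [D is the centroid of △CFE]
2. D_y = 3  [D is the centroid of △CFE]
   → D = (-8/3, 3)
3. B_x = -52/3  [B is the reflection of D across E]
4. B_y = -15  [B is the reflection of D across E]
   → B = (-52/3, -15)
5. A_x = -2455/298  [E, F, A are collinear ∩ DA ⟂ EF]
6. A_y = 1187/298  [E, F, A are collinear ∩ DA ⟂ EF]
   → A = (-2455/298, 1187/298)

A = (-2455/298, 1187/298)
B = (-52/3, -15)
D = (-8/3, 3)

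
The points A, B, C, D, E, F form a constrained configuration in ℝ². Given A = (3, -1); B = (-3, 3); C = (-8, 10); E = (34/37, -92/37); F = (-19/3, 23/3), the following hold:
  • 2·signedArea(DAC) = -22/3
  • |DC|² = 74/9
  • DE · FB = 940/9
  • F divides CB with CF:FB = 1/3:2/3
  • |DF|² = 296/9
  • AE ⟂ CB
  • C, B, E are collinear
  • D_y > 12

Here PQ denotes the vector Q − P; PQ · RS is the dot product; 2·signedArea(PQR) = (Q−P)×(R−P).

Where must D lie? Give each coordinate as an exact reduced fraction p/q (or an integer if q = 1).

1. D_x = -29/3  [2·signedArea(DAC) = -22/3 ∩ DE · FB = 940/9]
2. D_y = 37/3  [2·signedArea(DAC) = -22/3 ∩ DE · FB = 940/9]
   → D = (-29/3, 37/3)

D = (-29/3, 37/3)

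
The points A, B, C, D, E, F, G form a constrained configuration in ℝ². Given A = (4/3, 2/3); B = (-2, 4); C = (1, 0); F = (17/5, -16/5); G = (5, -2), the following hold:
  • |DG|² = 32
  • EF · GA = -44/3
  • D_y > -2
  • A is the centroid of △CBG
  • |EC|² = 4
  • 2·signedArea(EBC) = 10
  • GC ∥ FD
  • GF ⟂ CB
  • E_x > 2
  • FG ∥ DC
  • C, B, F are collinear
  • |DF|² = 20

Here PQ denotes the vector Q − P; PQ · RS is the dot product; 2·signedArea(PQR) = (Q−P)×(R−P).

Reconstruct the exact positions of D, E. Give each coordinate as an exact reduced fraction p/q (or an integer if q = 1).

1. D_x = -3/5  [FG ∥ DC ∩ GC ∥ FD]
2. D_y = -6/5  [FG ∥ DC ∩ GC ∥ FD]
   → D = (-3/5, -6/5)
3. E_x = 13/5  [2·signedArea(EBC) = 10 ∩ EF · GA = -44/3]
4. E_y = 6/5  [2·signedArea(EBC) = 10 ∩ EF · GA = -44/3]
   → E = (13/5, 6/5)

D = (-3/5, -6/5)
E = (13/5, 6/5)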